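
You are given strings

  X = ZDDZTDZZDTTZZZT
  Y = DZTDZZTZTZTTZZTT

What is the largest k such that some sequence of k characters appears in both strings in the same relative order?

12

One common subsequence of length 12: D [3,1] → Z [4,2] → T [5,3] → D [6,4] → Z [7,5] → Z [8,6] → T [10,7] → T [11,9] → Z [12,10] → Z [13,13] → Z [14,14] → T [15,16], and the DP table's final entry dp[15][16] is also 12, so no common subsequence is longer.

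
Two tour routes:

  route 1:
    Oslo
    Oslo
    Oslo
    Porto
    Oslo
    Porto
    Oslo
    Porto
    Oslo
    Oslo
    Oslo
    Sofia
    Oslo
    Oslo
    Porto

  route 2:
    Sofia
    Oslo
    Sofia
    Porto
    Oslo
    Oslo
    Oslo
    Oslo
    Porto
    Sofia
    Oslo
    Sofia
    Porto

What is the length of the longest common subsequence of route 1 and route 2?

9

Taking Oslo at route 1[1]=route 2[2], then Oslo at route 1[2]=route 2[5], then Oslo at route 1[3]=route 2[6], then Oslo at route 1[5]=route 2[7], then Oslo at route 1[7]=route 2[8], then Porto at route 1[8]=route 2[9], then Oslo at route 1[11]=route 2[11], then Sofia at route 1[12]=route 2[12], then Porto at route 1[15]=route 2[13] gives a common subsequence of length 9. Since dp[15][13] = 9, nothing longer is possible.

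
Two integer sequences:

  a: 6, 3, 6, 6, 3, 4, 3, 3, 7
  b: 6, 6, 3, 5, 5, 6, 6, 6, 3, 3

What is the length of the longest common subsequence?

Pick 6 (a #1, b #2), 3 (a #2, b #3), 6 (a #3, b #7), 6 (a #4, b #8), 3 (a #7, b #9), 3 (a #8, b #10); all 6 values appear in both, in order. Since dp[9][10] = 6, nothing longer is possible.

6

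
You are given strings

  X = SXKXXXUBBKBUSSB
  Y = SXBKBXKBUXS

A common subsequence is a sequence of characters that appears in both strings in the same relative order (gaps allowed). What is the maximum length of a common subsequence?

8

Taking S (X #1, Y #1) → X (X #2, Y #2) → K (X #3, Y #4) → X (X #6, Y #6) → K (X #10, Y #7) → B (X #11, Y #8) → U (X #12, Y #9) → S (X #14, Y #11) gives a common subsequence of length 8. Since dp[15][11] = 8, nothing longer is possible.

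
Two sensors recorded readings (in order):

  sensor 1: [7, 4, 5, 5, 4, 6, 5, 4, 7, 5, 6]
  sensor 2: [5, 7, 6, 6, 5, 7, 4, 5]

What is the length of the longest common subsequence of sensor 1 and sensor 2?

5

Let dp[i][j] be the LCS length of the first i values of sensor 1 and the first j values of sensor 2. dp[i][j] = dp[i-1][j-1]+1 when the i-th and j-th values match, else max(dp[i-1][j], dp[i][j-1]).
    ·  5  7  6  6  5  7  4  5
 ·  0  0  0  0  0  0  0  0  0
 7  0  0  1  1  1  1  1  1  1
 4  0  0  1  1  1  1  1  2  2
 5  0  1  1  1  1  2  2  2  3
 5  0  1  1  1  1  2  2  2  3
 4  0  1  1  1  1  2  2  3  3
 6  0  1  1  2  2  2  2  3  3
 5  0  1  1  2  2  3  3  3  4
 4  0  1  1  2  2  3  3  4  4
 7  0  1  2  2  2  3  4  4  4
 5  0  1  2  2  2  3  4  4  5
 6  0  1  2  3  3  3  4  4  5
dp[11][8] = 5. One LCS (by backtracking along matches): 7, 6, 5, 4, 5.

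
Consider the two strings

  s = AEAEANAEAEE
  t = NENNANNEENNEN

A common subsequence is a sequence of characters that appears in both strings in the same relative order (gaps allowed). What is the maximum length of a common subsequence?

Let dp[i][j] be the LCS length of the first i characters of s and the first j characters of t. dp[i][j] = dp[i-1][j-1]+1 when the i-th and j-th characters match, else max(dp[i-1][j], dp[i][j-1]).
    ·  N  E  N  N  A  N  N  E  E  N  N  E  N
 ·  0  0  0  0  0  0  0  0  0  0  0  0  0  0
 A  0  0  0  0  0  1  1  1  1  1  1  1  1  1
 E  0  0  1  1  1  1  1  1  2  2  2  2  2  2
 A  0  0  1  1  1  2  2  2  2  2  2  2  2  2
 E  0  0  1  1  1  2  2  2  3  3  3  3  3  3
 A  0  0  1  1  1  2  2  2  3  3  3  3  3  3
 N  0  1  1  2  2  2  3  3  3  3  4  4  4  4
 A  0  1  1  2  2  3  3  3  3  3  4  4  4  4
 E  0  1  2  2  2  3  3  3  4  4  4  4  5  5
 A  0  1  2  2  2  3  3  3  4  4  4  4  5  5
 E  0  1  2  2  2  3  3  3  4  5  5  5  5  5
 E  0  1  2  2  2  3  3  3  4  5  5  5  6  6
dp[11][13] = 6. One LCS (by backtracking along matches): EANEEE.

6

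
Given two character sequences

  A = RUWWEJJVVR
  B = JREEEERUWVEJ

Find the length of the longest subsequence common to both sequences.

5

Let dp[i][j] be the LCS length of the first i characters of A and the first j characters of B. dp[i][j] = dp[i-1][j-1]+1 when the i-th and j-th characters match, else max(dp[i-1][j], dp[i][j-1]).
    ·  J  R  E  E  E  E  R  U  W  V  E  J
 ·  0  0  0  0  0  0  0  0  0  0  0  0  0
 R  0  0  1  1  1  1  1  1  1  1  1  1  1
 U  0  0  1  1  1  1  1  1  2  2  2  2  2
 W  0  0  1  1  1  1  1  1  2  3  3  3  3
 W  0  0  1  1  1  1  1  1  2  3  3  3  3
 E  0  0  1  2  2  2  2  2  2  3  3  4  4
 J  0  1  1  2  2  2  2  2  2  3  3  4  5
 J  0  1  1  2  2  2  2  2  2  3  3  4  5
 V  0  1  1  2  2  2  2  2  2  3  4  4  5
 V  0  1  1  2  2  2  2  2  2  3  4  4  5
 R  0  1  2  2  2  2  2  3  3  3  4  4  5
dp[10][12] = 5. One LCS (by backtracking along matches): RUWEJ.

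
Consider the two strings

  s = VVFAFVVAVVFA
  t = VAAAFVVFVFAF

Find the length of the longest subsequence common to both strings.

Taking V (s #1, t #1), A (s #4, t #4), F (s #5, t #5), V (s #6, t #6), V (s #7, t #7), V (s #10, t #9), F (s #11, t #10), A (s #12, t #11) gives a common subsequence of length 8. The LCS DP gives dp[12][12] = 8, so this is optimal.

8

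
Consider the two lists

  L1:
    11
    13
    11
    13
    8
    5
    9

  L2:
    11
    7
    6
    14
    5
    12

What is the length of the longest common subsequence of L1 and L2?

2

Let dp[i][j] be the LCS length of the first i values of L1 and the first j values of L2. dp[i][j] = dp[i-1][j-1]+1 when the i-th and j-th values match, else max(dp[i-1][j], dp[i][j-1]).
    · 11  7  6 14  5 12
 ·  0  0  0  0  0  0  0
11  0  1  1  1  1  1  1
13  0  1  1  1  1  1  1
11  0  1  1  1  1  1  1
13  0  1  1  1  1  1  1
 8  0  1  1  1  1  1  1
 5  0  1  1  1  1  2  2
 9  0  1  1  1  1  2  2
dp[7][6] = 2. One LCS (by backtracking along matches): 11, 5.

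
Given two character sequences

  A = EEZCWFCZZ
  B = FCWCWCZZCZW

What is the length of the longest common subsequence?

Let dp[i][j] be the LCS length of the first i characters of A and the first j characters of B. dp[i][j] = dp[i-1][j-1]+1 when the i-th and j-th characters match, else max(dp[i-1][j], dp[i][j-1]).
    ·  F  C  W  C  W  C  Z  Z  C  Z  W
 ·  0  0  0  0  0  0  0  0  0  0  0  0
 E  0  0  0  0  0  0  0  0  0  0  0  0
 E  0  0  0  0  0  0  0  0  0  0  0  0
 Z  0  0  0  0  0  0  0  1  1  1  1  1
 C  0  0  1  1  1  1  1  1  1  2  2  2
 W  0  0  1  2  2  2  2  2  2  2  2  3
 F  0  1  1  2  2  2  2  2  2  2  2  3
 C  0  1  2  2  3  3  3  3  3  3  3  3
 Z  0  1  2  2  3  3  3  4  4  4  4  4
 Z  0  1  2  2  3  3  3  4  5  5  5  5
dp[9][11] = 5. One LCS (by backtracking along matches): CWCZZ.

5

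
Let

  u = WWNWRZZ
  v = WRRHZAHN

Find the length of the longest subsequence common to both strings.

Let dp[i][j] be the LCS length of the first i characters of u and the first j characters of v. dp[i][j] = dp[i-1][j-1]+1 when the i-th and j-th characters match, else max(dp[i-1][j], dp[i][j-1]).
    ·  W  R  R  H  Z  A  H  N
 ·  0  0  0  0  0  0  0  0  0
 W  0  1  1  1  1  1  1  1  1
 W  0  1  1  1  1  1  1  1  1
 N  0  1  1  1  1  1  1  1  2
 W  0  1  1  1  1  1  1  1  2
 R  0  1  2  2  2  2  2  2  2
 Z  0  1  2  2  2  3  3  3  3
 Z  0  1  2  2  2  3  3  3  3
dp[7][8] = 3. One LCS (by backtracking along matches): WRZ.

3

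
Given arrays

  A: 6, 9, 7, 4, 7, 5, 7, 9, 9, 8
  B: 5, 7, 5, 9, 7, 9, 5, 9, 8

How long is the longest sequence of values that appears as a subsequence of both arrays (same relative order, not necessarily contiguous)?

Let dp[i][j] be the LCS length of the first i values of A and the first j values of B. dp[i][j] = dp[i-1][j-1]+1 when the i-th and j-th values match, else max(dp[i-1][j], dp[i][j-1]).
    ·  5  7  5  9  7  9  5  9  8
 ·  0  0  0  0  0  0  0  0  0  0
 6  0  0  0  0  0  0  0  0  0  0
 9  0  0  0  0  1  1  1  1  1  1
 7  0  0  1  1  1  2  2  2  2  2
 4  0  0  1  1  1  2  2  2  2  2
 7  0  0  1  1  1  2  2  2  2  2
 5  0  1  1  2  2  2  2  3  3  3
 7  0  1  2  2  2  3  3  3  3  3
 9  0  1  2  2  3  3  4  4  4  4
 9  0  1  2  2  3  3  4  4  5  5
 8  0  1  2  2  3  3  4  4  5  6
dp[10][9] = 6. One LCS (by backtracking along matches): 7, 5, 7, 9, 9, 8.

6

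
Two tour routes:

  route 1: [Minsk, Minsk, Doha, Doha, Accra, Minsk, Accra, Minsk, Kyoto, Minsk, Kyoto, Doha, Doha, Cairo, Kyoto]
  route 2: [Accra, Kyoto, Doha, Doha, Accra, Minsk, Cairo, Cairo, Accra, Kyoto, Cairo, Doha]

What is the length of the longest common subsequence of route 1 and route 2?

Taking Doha at route 1[3]=route 2[3], Doha at route 1[4]=route 2[4], Accra at route 1[5]=route 2[5], Minsk at route 1[6]=route 2[6], Accra at route 1[7]=route 2[9], Kyoto at route 1[9]=route 2[10], Doha at route 1[13]=route 2[12] gives a common subsequence of length 7. The LCS DP gives dp[15][12] = 7, so this is optimal.

7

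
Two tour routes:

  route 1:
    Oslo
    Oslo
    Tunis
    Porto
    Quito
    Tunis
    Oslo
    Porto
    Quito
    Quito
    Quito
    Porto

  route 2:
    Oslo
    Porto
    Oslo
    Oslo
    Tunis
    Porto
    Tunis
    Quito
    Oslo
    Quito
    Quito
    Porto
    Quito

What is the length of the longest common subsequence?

9

Taking Oslo [1,3]; then Oslo [2,4]; then Tunis [3,5]; then Porto [4,6]; then Quito [5,8]; then Oslo [7,9]; then Quito [9,10]; then Quito [10,11]; then Quito [11,13] gives a common subsequence of length 9. The LCS DP gives dp[12][13] = 9, so this is optimal.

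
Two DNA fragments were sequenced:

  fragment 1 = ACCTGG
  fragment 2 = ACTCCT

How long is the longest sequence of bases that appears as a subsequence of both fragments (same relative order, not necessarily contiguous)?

4

Match A [1,1] → C [2,4] → C [3,5] → T [4,6] — 4 bases in the same relative order in both. The LCS DP gives dp[6][6] = 4, so this is optimal.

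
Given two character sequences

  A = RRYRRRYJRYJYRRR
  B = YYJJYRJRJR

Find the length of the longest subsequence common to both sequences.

8

One common subsequence of length 8: Y (A #3, B #1); then Y (A #7, B #2); then J (A #8, B #3); then J (A #11, B #4); then Y (A #12, B #5); then R (A #13, B #6); then R (A #14, B #8); then R (A #15, B #10). Since dp[15][10] = 8, nothing longer is possible.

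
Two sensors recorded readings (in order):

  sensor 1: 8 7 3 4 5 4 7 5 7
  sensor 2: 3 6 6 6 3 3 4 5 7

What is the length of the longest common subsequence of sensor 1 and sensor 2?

One common subsequence of length 4: 3 at sensor 1[3]=sensor 2[6]; then 4 at sensor 1[6]=sensor 2[7]; then 5 at sensor 1[8]=sensor 2[8]; then 7 at sensor 1[9]=sensor 2[9]. Since dp[9][9] = 4, nothing longer is possible.

4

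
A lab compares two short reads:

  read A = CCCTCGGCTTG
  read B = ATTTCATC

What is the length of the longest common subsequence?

3

One common subsequence of length 3: C [1,5], then T [4,7], then C [8,8]. The LCS DP gives dp[11][8] = 3, so this is optimal.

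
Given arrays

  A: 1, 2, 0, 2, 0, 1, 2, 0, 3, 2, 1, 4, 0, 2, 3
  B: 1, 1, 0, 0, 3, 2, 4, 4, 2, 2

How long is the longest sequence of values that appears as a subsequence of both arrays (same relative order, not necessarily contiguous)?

Match 1 (A #1, B #2), 0 (A #5, B #3), 0 (A #8, B #4), 3 (A #9, B #5), 2 (A #10, B #6), 4 (A #12, B #8), 2 (A #14, B #10) — 7 values in the same relative order in both, and the DP table's final entry dp[15][10] is also 7, so no common subsequence is longer.

7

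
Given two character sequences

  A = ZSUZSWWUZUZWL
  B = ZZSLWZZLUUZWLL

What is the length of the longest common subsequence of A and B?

Pick Z [1,1], Z [4,2], S [5,3], W [6,5], U [8,9], U [10,10], Z [11,11], W [12,12], L [13,14]; all 9 characters appear in both, in order, and the DP table's final entry dp[13][14] is also 9, so no common subsequence is longer.

9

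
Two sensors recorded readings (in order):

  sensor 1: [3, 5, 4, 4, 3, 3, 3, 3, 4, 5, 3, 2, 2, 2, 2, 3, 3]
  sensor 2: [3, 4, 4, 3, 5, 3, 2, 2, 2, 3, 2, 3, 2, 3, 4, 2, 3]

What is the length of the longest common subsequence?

12

Pick 3 [1,1]; then 4 [3,2]; then 4 [4,3]; then 3 [8,4]; then 5 [10,5]; then 3 [11,6]; then 2 [12,8]; then 2 [13,9]; then 2 [14,11]; then 2 [15,13]; then 3 [16,14]; then 3 [17,17]; all 12 values appear in both, in order. The LCS DP gives dp[17][17] = 12, so this is optimal.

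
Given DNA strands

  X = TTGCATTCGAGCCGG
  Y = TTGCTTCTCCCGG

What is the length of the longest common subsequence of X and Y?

11

One common subsequence of length 11: T [1,1]; then T [2,2]; then G [3,3]; then C [4,4]; then T [6,6]; then T [7,8]; then C [8,9]; then C [12,10]; then C [13,11]; then G [14,12]; then G [15,13]. Since dp[15][13] = 11, nothing longer is possible.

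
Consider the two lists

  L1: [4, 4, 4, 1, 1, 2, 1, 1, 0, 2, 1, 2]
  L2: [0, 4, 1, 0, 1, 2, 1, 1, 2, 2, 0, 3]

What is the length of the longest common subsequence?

One common subsequence of length 8: 4 at L1[3]=L2[2] → 1 at L1[4]=L2[3] → 1 at L1[5]=L2[5] → 2 at L1[6]=L2[6] → 1 at L1[7]=L2[7] → 1 at L1[8]=L2[8] → 2 at L1[10]=L2[9] → 2 at L1[12]=L2[10]. The LCS DP gives dp[12][12] = 8, so this is optimal.

8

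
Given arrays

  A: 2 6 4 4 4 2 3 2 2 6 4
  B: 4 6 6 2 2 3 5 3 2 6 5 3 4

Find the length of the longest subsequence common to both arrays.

Let dp[i][j] be the LCS length of the first i values of A and the first j values of B. dp[i][j] = dp[i-1][j-1]+1 when the i-th and j-th values match, else max(dp[i-1][j], dp[i][j-1]).
    ·  4  6  6  2  2  3  5  3  2  6  5  3  4
 ·  0  0  0  0  0  0  0  0  0  0  0  0  0  0
 2  0  0  0  0  1  1  1  1  1  1  1  1  1  1
 6  0  0  1  1  1  1  1  1  1  1  2  2  2  2
 4  0  1  1  1  1  1  1  1  1  1  2  2  2  3
 4  0  1  1  1  1  1  1  1  1  1  2  2  2  3
 4  0  1  1  1  1  1  1  1  1  1  2  2  2  3
 2  0  1  1  1  2  2  2  2  2  2  2  2  2  3
 3  0  1  1  1  2  2  3  3  3  3  3  3  3  3
 2  0  1  1  1  2  3  3  3  3  4  4  4  4  4
 2  0  1  1  1  2  3  3  3  3  4  4  4  4  4
 6  0  1  2  2  2  3  3  3  3  4  5  5  5  5
 4  0  1  2  2  2  3  3  3  3  4  5  5  5  6
dp[11][13] = 6. One LCS (by backtracking along matches): 2, 2, 3, 2, 6, 4.

6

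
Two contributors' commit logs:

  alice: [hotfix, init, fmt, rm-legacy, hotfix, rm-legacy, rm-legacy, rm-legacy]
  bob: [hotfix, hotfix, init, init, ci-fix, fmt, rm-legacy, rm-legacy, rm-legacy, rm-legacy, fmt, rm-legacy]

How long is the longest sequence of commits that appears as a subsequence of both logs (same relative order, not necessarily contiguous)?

7

Taking hotfix (alice #1, bob #2), then init (alice #2, bob #4), then fmt (alice #3, bob #6), then rm-legacy (alice #4, bob #8), then rm-legacy (alice #6, bob #9), then rm-legacy (alice #7, bob #10), then rm-legacy (alice #8, bob #12) gives a common subsequence of length 7, and the DP table's final entry dp[8][12] is also 7, so no common subsequence is longer.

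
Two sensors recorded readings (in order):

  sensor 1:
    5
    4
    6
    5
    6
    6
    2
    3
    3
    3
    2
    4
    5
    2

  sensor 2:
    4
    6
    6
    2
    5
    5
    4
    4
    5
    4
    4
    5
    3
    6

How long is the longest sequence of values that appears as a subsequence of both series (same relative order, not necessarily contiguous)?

6

One common subsequence of length 6: 4 (sensor 1 #2, sensor 2 #1), then 6 (sensor 1 #5, sensor 2 #2), then 6 (sensor 1 #6, sensor 2 #3), then 2 (sensor 1 #7, sensor 2 #4), then 4 (sensor 1 #12, sensor 2 #11), then 5 (sensor 1 #13, sensor 2 #12). Since dp[14][14] = 6, nothing longer is possible.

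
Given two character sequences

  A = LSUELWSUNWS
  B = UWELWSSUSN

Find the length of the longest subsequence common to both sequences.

Match U at A[3]=B[1] → E at A[4]=B[3] → L at A[5]=B[4] → W at A[6]=B[5] → S at A[7]=B[7] → U at A[8]=B[8] → N at A[9]=B[10] — 7 characters in the same relative order in both. The LCS DP gives dp[11][10] = 7, so this is optimal.

7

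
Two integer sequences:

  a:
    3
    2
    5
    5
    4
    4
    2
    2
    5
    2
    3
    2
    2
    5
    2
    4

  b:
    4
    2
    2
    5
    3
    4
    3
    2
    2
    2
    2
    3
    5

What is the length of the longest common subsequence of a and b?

8

Pick 2 at a[2]=b[3], 5 at a[3]=b[4], 4 at a[5]=b[6], 2 at a[7]=b[9], 2 at a[8]=b[10], 2 at a[10]=b[11], 3 at a[11]=b[12], 5 at a[14]=b[13]; all 8 values appear in both, in order. Since dp[16][13] = 8, nothing longer is possible.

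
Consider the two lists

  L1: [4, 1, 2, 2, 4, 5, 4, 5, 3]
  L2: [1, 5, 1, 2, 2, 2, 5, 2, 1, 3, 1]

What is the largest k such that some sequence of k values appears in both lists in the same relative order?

Pick 1 [2,3], then 2 [3,5], then 2 [4,6], then 5 [6,7], then 3 [9,10]; all 5 values appear in both, in order. The LCS DP gives dp[9][11] = 5, so this is optimal.

5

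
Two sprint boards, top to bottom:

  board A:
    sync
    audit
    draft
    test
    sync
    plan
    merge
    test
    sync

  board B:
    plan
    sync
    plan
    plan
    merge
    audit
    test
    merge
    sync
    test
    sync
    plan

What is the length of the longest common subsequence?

One common subsequence of length 6: sync [1,2] → audit [2,6] → test [4,7] → sync [5,9] → test [8,10] → sync [9,11], and the DP table's final entry dp[9][12] is also 6, so no common subsequence is longer.

6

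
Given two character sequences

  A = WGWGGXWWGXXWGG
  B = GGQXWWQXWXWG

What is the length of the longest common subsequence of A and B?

One common subsequence of length 9: G at A[2]=B[1], G at A[4]=B[2], X at A[6]=B[4], W at A[7]=B[5], W at A[8]=B[6], X at A[10]=B[8], X at A[11]=B[10], W at A[12]=B[11], G at A[14]=B[12]. Since dp[14][12] = 9, nothing longer is possible.

9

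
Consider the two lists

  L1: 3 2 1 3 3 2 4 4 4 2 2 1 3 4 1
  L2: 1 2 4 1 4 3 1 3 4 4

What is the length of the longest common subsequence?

7

Let dp[i][j] be the LCS length of the first i values of L1 and the first j values of L2. dp[i][j] = dp[i-1][j-1]+1 when the i-th and j-th values match, else max(dp[i-1][j], dp[i][j-1]).
    ·  1  2  4  1  4  3  1  3  4  4
 ·  0  0  0  0  0  0  0  0  0  0  0
 3  0  0  0  0  0  0  1  1  1  1  1
 2  0  0  1  1  1  1  1  1  1  1  1
 1  0  1  1  1  2  2  2  2  2  2  2
 3  0  1  1  1  2  2  3  3  3  3  3
 3  0  1  1  1  2  2  3  3  4  4  4
 2  0  1  2  2  2  2  3  3  4  4  4
 4  0  1  2  3  3  3  3  3  4  5  5
 4  0  1  2  3  3  4  4  4  4  5  6
 4  0  1  2  3  3  4  4  4  4  5  6
 2  0  1  2  3  3  4  4  4  4  5  6
 2  0  1  2  3  3  4  4  4  4  5  6
 1  0  1  2  3  4  4  4  5  5  5  6
 3  0  1  2  3  4  4  5  5  6  6  6
 4  0  1  2  3  4  5  5  5  6  7  7
 1  0  1  2  3  4  5  5  6  6  7  7
dp[15][10] = 7. One LCS (by backtracking along matches): 1, 2, 4, 4, 1, 3, 4.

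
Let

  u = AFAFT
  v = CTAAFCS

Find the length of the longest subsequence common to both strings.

Let dp[i][j] be the LCS length of the first i characters of u and the first j characters of v. dp[i][j] = dp[i-1][j-1]+1 when the i-th and j-th characters match, else max(dp[i-1][j], dp[i][j-1]).
    ·  C  T  A  A  F  C  S
 ·  0  0  0  0  0  0  0  0
 A  0  0  0  1  1  1  1  1
 F  0  0  0  1  1  2  2  2
 A  0  0  0  1  2  2  2  2
 F  0  0  0  1  2  3  3  3
 T  0  0  1  1  2  3  3  3
dp[5][7] = 3. One LCS (by backtracking along matches): AAF.

3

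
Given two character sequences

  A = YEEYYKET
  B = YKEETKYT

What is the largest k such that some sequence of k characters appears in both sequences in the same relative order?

5

Taking Y (A #1, B #1), E (A #2, B #3), E (A #3, B #4), Y (A #5, B #7), T (A #8, B #8) gives a common subsequence of length 5, and the DP table's final entry dp[8][8] is also 5, so no common subsequence is longer.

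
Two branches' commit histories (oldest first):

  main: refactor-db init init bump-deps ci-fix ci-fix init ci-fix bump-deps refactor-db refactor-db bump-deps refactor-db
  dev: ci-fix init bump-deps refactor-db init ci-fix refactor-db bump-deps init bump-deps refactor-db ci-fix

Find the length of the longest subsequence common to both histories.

One common subsequence of length 7: init at main[3]=dev[2] → bump-deps at main[4]=dev[3] → init at main[7]=dev[5] → ci-fix at main[8]=dev[6] → bump-deps at main[9]=dev[8] → bump-deps at main[12]=dev[10] → refactor-db at main[13]=dev[11]. Since dp[13][12] = 7, nothing longer is possible.

7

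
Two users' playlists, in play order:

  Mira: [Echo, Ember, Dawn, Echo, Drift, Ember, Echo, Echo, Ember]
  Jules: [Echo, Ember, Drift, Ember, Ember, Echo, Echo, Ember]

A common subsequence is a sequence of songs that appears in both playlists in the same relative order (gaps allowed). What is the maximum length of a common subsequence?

Match Echo [1,1]; then Ember [2,2]; then Drift [5,3]; then Ember [6,5]; then Echo [7,6]; then Echo [8,7]; then Ember [9,8] — 7 songs in the same relative order in both. Since dp[9][8] = 7, nothing longer is possible.

7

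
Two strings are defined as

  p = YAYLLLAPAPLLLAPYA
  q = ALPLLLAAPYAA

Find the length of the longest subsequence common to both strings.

10

Pick A (p #2, q #1) → L (p #6, q #2) → P (p #10, q #3) → L (p #11, q #4) → L (p #12, q #5) → L (p #13, q #6) → A (p #14, q #8) → P (p #15, q #9) → Y (p #16, q #10) → A (p #17, q #12); all 10 characters appear in both, in order. The LCS DP gives dp[17][12] = 10, so this is optimal.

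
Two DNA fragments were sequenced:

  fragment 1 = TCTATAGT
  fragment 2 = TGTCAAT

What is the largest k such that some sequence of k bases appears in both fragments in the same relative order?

Taking T at fragment 1[1]=fragment 2[3] → C at fragment 1[2]=fragment 2[4] → A at fragment 1[4]=fragment 2[5] → A at fragment 1[6]=fragment 2[6] → T at fragment 1[8]=fragment 2[7] gives a common subsequence of length 5. dp[8][7] = 5 confirms this is the maximum.

5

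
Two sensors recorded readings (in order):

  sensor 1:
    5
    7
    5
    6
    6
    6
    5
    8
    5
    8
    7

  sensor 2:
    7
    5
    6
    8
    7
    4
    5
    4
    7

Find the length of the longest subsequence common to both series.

6

Let dp[i][j] be the LCS length of the first i values of sensor 1 and the first j values of sensor 2. dp[i][j] = dp[i-1][j-1]+1 when the i-th and j-th values match, else max(dp[i-1][j], dp[i][j-1]).
    ·  7  5  6  8  7  4  5  4  7
 ·  0  0  0  0  0  0  0  0  0  0
 5  0  0  1  1  1  1  1  1  1  1
 7  0  1  1  1  1  2  2  2  2  2
 5  0  1  2  2  2  2  2  3  3  3
 6  0  1  2  3  3  3  3  3  3  3
 6  0  1  2  3  3  3  3  3  3  3
 6  0  1  2  3  3  3  3  3  3  3
 5  0  1  2  3  3  3  3  4  4  4
 8  0  1  2  3  4  4  4  4  4  4
 5  0  1  2  3  4  4  4  5  5  5
 8  0  1  2  3  4  4  4  5  5  5
 7  0  1  2  3  4  5  5  5  5  6
dp[11][9] = 6. One LCS (by backtracking along matches): 7, 5, 6, 8, 5, 7.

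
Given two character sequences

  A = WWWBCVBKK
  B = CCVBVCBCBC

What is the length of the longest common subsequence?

3

Let dp[i][j] be the LCS length of the first i characters of A and the first j characters of B. dp[i][j] = dp[i-1][j-1]+1 when the i-th and j-th characters match, else max(dp[i-1][j], dp[i][j-1]).
    ·  C  C  V  B  V  C  B  C  B  C
 ·  0  0  0  0  0  0  0  0  0  0  0
 W  0  0  0  0  0  0  0  0  0  0  0
 W  0  0  0  0  0  0  0  0  0  0  0
 W  0  0  0  0  0  0  0  0  0  0  0
 B  0  0  0  0  1  1  1  1  1  1  1
 C  0  1  1  1  1  1  2  2  2  2  2
 V  0  1  1  2  2  2  2  2  2  2  2
 B  0  1  1  2  3  3  3  3  3  3  3
 K  0  1  1  2  3  3  3  3  3  3  3
 K  0  1  1  2  3  3  3  3  3  3  3
dp[9][10] = 3. One LCS (by backtracking along matches): BCB.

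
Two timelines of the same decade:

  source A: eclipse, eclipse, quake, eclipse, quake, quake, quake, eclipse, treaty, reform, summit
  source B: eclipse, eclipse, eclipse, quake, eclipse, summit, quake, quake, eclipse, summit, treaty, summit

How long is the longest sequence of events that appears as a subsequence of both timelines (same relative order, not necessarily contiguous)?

Pick eclipse at source A[1]=source B[2] → eclipse at source A[2]=source B[3] → quake at source A[3]=source B[4] → eclipse at source A[4]=source B[5] → quake at source A[6]=source B[7] → quake at source A[7]=source B[8] → eclipse at source A[8]=source B[9] → treaty at source A[9]=source B[11] → summit at source A[11]=source B[12]; all 9 events appear in both, in order. The LCS DP gives dp[11][12] = 9, so this is optimal.

9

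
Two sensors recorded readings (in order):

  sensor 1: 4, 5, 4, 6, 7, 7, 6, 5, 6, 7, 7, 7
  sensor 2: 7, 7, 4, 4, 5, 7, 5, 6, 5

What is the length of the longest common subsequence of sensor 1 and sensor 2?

5

Let dp[i][j] be the LCS length of the first i values of sensor 1 and the first j values of sensor 2. dp[i][j] = dp[i-1][j-1]+1 when the i-th and j-th values match, else max(dp[i-1][j], dp[i][j-1]).
    ·  7  7  4  4  5  7  5  6  5
 ·  0  0  0  0  0  0  0  0  0  0
 4  0  0  0  1  1  1  1  1  1  1
 5  0  0  0  1  1  2  2  2  2  2
 4  0  0  0  1  2  2  2  2  2  2
 6  0  0  0  1  2  2  2  2  3  3
 7  0  1  1  1  2  2  3  3  3  3
 7  0  1  2  2  2  2  3  3  3  3
 6  0  1  2  2  2  2  3  3  4  4
 5  0  1  2  2  2  3  3  4  4  5
 6  0  1  2  2  2  3  3  4  5  5
 7  0  1  2  2  2  3  4  4  5  5
 7  0  1  2  2  2  3  4  4  5  5
 7  0  1  2  2  2  3  4  4  5  5
dp[12][9] = 5. One LCS (by backtracking along matches): 4, 5, 7, 6, 5.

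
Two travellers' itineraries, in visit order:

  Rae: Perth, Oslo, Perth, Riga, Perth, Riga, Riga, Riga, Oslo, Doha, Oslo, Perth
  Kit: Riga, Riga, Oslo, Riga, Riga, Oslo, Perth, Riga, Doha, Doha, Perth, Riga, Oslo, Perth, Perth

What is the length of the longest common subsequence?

Match Riga (Rae #4, Kit #1); then Riga (Rae #6, Kit #2); then Riga (Rae #7, Kit #4); then Riga (Rae #8, Kit #5); then Oslo (Rae #9, Kit #6); then Doha (Rae #10, Kit #10); then Oslo (Rae #11, Kit #13); then Perth (Rae #12, Kit #15) — 8 stops in the same relative order in both. dp[12][15] = 8 confirms this is the maximum.

8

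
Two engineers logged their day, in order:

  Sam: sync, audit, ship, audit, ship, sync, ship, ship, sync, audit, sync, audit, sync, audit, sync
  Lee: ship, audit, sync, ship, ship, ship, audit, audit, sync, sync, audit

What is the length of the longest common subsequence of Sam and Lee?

9

Pick ship [3,1] → audit [4,2] → ship [5,4] → ship [7,5] → ship [8,6] → audit [10,8] → sync [11,9] → sync [13,10] → audit [14,11]; all 9 tasks appear in both, in order. Since dp[15][11] = 9, nothing longer is possible.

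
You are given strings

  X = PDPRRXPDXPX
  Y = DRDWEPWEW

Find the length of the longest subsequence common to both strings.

Taking D [2,1] → R [5,2] → D [8,3] → P [10,6] gives a common subsequence of length 4. The LCS DP gives dp[11][9] = 4, so this is optimal.

4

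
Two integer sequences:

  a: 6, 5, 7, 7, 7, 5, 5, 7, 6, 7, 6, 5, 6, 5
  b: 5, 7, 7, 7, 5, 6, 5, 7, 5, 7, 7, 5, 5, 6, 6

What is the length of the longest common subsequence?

10

One common subsequence of length 10: 5 (a #2, b #1); then 7 (a #3, b #2); then 7 (a #4, b #3); then 7 (a #5, b #4); then 5 (a #6, b #7); then 5 (a #7, b #9); then 7 (a #8, b #10); then 7 (a #10, b #11); then 6 (a #11, b #14); then 6 (a #13, b #15). dp[14][15] = 10 confirms this is the maximum.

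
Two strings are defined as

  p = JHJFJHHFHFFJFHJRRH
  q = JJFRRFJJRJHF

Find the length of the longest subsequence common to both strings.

Taking J [1,1]; then J [3,2]; then F [4,3]; then F [11,6]; then J [12,7]; then J [15,8]; then R [16,9]; then H [18,11] gives a common subsequence of length 8. The LCS DP gives dp[18][12] = 8, so this is optimal.

8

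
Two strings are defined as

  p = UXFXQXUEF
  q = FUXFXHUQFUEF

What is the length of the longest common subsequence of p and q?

Pick U [1,2], then X [2,3], then F [3,4], then X [4,5], then Q [5,8], then U [7,10], then E [8,11], then F [9,12]; all 8 characters appear in both, in order. The LCS DP gives dp[9][12] = 8, so this is optimal.

8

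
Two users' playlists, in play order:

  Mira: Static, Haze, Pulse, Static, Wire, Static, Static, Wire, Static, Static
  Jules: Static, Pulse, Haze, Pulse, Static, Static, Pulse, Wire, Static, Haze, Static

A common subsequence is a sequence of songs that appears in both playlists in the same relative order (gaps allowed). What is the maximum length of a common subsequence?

8

One common subsequence of length 8: Static at Mira[1]=Jules[1]; then Haze at Mira[2]=Jules[3]; then Pulse at Mira[3]=Jules[4]; then Static at Mira[4]=Jules[5]; then Static at Mira[6]=Jules[6]; then Wire at Mira[8]=Jules[8]; then Static at Mira[9]=Jules[9]; then Static at Mira[10]=Jules[11]. The LCS DP gives dp[10][11] = 8, so this is optimal.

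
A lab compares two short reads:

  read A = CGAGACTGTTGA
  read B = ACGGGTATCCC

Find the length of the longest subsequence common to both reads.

One common subsequence of length 6: C [1,2], G [2,3], G [4,4], G [8,5], T [9,6], T [10,8]. The LCS DP gives dp[12][11] = 6, so this is optimal.

6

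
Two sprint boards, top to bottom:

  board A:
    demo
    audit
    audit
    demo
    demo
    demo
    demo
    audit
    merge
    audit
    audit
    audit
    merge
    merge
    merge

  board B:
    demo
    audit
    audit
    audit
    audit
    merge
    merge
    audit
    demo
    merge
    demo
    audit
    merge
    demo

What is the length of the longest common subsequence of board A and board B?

Pick demo [1,1]; then audit [2,3]; then audit [3,4]; then audit [8,5]; then merge [9,7]; then audit [10,8]; then audit [12,12]; then merge [13,13]; all 8 tasks appear in both, in order. Since dp[15][14] = 8, nothing longer is possible.

8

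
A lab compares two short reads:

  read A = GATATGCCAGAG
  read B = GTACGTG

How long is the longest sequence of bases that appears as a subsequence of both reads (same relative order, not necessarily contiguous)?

6

Pick G (read A #1, read B #1), T (read A #3, read B #2), A (read A #4, read B #3), C (read A #8, read B #4), G (read A #10, read B #5), G (read A #12, read B #7); all 6 bases appear in both, in order. Since dp[12][7] = 6, nothing longer is possible.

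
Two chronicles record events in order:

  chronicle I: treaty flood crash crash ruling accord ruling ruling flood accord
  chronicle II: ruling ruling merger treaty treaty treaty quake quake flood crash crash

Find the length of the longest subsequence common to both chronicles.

4

Pick treaty [1,6], then flood [2,9], then crash [3,10], then crash [4,11]; all 4 events appear in both, in order. Since dp[10][11] = 4, nothing longer is possible.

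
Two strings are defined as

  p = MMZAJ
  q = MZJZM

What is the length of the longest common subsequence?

3

Let dp[i][j] be the LCS length of the first i characters of p and the first j characters of q. dp[i][j] = dp[i-1][j-1]+1 when the i-th and j-th characters match, else max(dp[i-1][j], dp[i][j-1]).
    ·  M  Z  J  Z  M
 ·  0  0  0  0  0  0
 M  0  1  1  1  1  1
 M  0  1  1  1  1  2
 Z  0  1  2  2  2  2
 A  0  1  2  2  2  2
 J  0  1  2  3  3  3
dp[5][5] = 3. One LCS (by backtracking along matches): MZJ.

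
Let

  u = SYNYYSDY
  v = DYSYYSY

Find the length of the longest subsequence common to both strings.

5

Let dp[i][j] be the LCS length of the first i characters of u and the first j characters of v. dp[i][j] = dp[i-1][j-1]+1 when the i-th and j-th characters match, else max(dp[i-1][j], dp[i][j-1]).
    ·  D  Y  S  Y  Y  S  Y
 ·  0  0  0  0  0  0  0  0
 S  0  0  0  1  1  1  1  1
 Y  0  0  1  1  2  2  2  2
 N  0  0  1  1  2  2  2  2
 Y  0  0  1  1  2  3  3  3
 Y  0  0  1  1  2  3  3  4
 S  0  0  1  2  2  3  4  4
 D  0  1  1  2  2  3  4  4
 Y  0  1  2  2  3  3  4  5
dp[8][7] = 5. One LCS (by backtracking along matches): SYYSY.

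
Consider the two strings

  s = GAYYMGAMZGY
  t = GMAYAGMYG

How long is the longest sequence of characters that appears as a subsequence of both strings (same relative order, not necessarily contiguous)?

Match G [1,1]; then A [2,3]; then Y [3,4]; then G [6,6]; then M [8,7]; then G [10,9] — 6 characters in the same relative order in both. dp[11][9] = 6 confirms this is the maximum.

6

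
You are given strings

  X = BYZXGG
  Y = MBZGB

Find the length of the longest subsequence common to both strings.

3

One common subsequence of length 3: B at X[1]=Y[2], Z at X[3]=Y[3], G at X[5]=Y[4]. The LCS DP gives dp[6][5] = 3, so this is optimal.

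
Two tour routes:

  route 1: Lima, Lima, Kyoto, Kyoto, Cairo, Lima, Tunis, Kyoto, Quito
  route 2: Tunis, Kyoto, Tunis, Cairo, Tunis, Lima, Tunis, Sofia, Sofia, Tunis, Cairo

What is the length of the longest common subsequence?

Taking Kyoto at route 1[3]=route 2[2]; then Cairo at route 1[5]=route 2[4]; then Lima at route 1[6]=route 2[6]; then Tunis at route 1[7]=route 2[10] gives a common subsequence of length 4, and the DP table's final entry dp[9][11] is also 4, so no common subsequence is longer.

4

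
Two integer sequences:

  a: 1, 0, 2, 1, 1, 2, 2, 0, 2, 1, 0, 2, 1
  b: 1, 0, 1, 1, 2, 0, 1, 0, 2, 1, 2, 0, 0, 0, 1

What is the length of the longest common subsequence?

10

Pick 1 [1,1] → 0 [2,2] → 1 [4,3] → 1 [5,4] → 2 [6,5] → 0 [8,8] → 2 [9,9] → 1 [10,10] → 0 [11,14] → 1 [13,15]; all 10 values appear in both, in order, and the DP table's final entry dp[13][15] is also 10, so no common subsequence is longer.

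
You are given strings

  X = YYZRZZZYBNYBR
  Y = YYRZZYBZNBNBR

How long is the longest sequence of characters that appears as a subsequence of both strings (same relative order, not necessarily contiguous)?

10

One common subsequence of length 10: Y (X #1, Y #1); then Y (X #2, Y #2); then R (X #4, Y #3); then Z (X #5, Y #4); then Z (X #6, Y #5); then Z (X #7, Y #8); then B (X #9, Y #10); then N (X #10, Y #11); then B (X #12, Y #12); then R (X #13, Y #13), and the DP table's final entry dp[13][13] is also 10, so no common subsequence is longer.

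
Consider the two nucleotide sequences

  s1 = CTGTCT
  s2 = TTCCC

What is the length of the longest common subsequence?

3

Let dp[i][j] be the LCS length of the first i bases of s1 and the first j bases of s2. dp[i][j] = dp[i-1][j-1]+1 when the i-th and j-th bases match, else max(dp[i-1][j], dp[i][j-1]).
    ·  T  T  C  C  C
 ·  0  0  0  0  0  0
 C  0  0  0  1  1  1
 T  0  1  1  1  1  1
 G  0  1  1  1  1  1
 T  0  1  2  2  2  2
 C  0  1  2  3  3  3
 T  0  1  2  3  3  3
dp[6][5] = 3. One LCS (by backtracking along matches): TTC.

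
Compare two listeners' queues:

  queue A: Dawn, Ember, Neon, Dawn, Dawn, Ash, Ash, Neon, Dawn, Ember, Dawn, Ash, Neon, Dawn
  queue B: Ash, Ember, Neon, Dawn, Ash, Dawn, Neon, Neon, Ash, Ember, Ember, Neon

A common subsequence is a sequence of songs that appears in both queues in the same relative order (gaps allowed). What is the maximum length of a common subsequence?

7

Pick Ember at queue A[2]=queue B[2] → Neon at queue A[3]=queue B[3] → Dawn at queue A[4]=queue B[4] → Dawn at queue A[5]=queue B[6] → Ash at queue A[6]=queue B[9] → Ember at queue A[10]=queue B[11] → Neon at queue A[13]=queue B[12]; all 7 songs appear in both, in order. dp[14][12] = 7 confirms this is the maximum.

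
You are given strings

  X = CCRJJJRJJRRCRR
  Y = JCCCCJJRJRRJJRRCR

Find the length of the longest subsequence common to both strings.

12

One common subsequence of length 12: C at X[1]=Y[4]; then C at X[2]=Y[5]; then J at X[4]=Y[6]; then J at X[5]=Y[7]; then J at X[6]=Y[9]; then R at X[7]=Y[11]; then J at X[8]=Y[12]; then J at X[9]=Y[13]; then R at X[10]=Y[14]; then R at X[11]=Y[15]; then C at X[12]=Y[16]; then R at X[14]=Y[17]. dp[14][17] = 12 confirms this is the maximum.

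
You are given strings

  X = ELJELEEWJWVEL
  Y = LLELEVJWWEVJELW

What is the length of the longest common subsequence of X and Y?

9

Match L [2,2], E [4,3], L [5,4], E [6,5], W [8,8], W [10,9], V [11,11], E [12,13], L [13,14] — 9 characters in the same relative order in both, and the DP table's final entry dp[13][15] is also 9, so no common subsequence is longer.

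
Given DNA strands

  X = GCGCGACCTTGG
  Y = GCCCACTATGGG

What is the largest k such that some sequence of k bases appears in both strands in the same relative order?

9

Taking G at X[1]=Y[1]; then C at X[2]=Y[3]; then C at X[4]=Y[4]; then A at X[6]=Y[5]; then C at X[8]=Y[6]; then T at X[9]=Y[7]; then T at X[10]=Y[9]; then G at X[11]=Y[11]; then G at X[12]=Y[12] gives a common subsequence of length 9. dp[12][12] = 9 confirms this is the maximum.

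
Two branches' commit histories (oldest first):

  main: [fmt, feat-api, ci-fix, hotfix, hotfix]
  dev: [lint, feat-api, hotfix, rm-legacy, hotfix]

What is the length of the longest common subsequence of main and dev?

3

Taking feat-api (main #2, dev #2), hotfix (main #4, dev #3), hotfix (main #5, dev #5) gives a common subsequence of length 3. Since dp[5][5] = 3, nothing longer is possible.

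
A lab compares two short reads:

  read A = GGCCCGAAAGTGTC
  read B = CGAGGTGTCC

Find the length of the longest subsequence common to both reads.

Taking C [5,1] → G [6,2] → A [7,3] → G [10,5] → T [11,6] → G [12,7] → T [13,8] → C [14,10] gives a common subsequence of length 8. The LCS DP gives dp[14][10] = 8, so this is optimal.

8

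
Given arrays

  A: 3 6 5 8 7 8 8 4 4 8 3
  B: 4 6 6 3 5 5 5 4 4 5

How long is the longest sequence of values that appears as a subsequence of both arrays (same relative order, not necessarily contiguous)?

4

Let dp[i][j] be the LCS length of the first i values of A and the first j values of B. dp[i][j] = dp[i-1][j-1]+1 when the i-th and j-th values match, else max(dp[i-1][j], dp[i][j-1]).
    ·  4  6  6  3  5  5  5  4  4  5
 ·  0  0  0  0  0  0  0  0  0  0  0
 3  0  0  0  0  1  1  1  1  1  1  1
 6  0  0  1  1  1  1  1  1  1  1  1
 5  0  0  1  1  1  2  2  2  2  2  2
 8  0  0  1  1  1  2  2  2  2  2  2
 7  0  0  1  1  1  2  2  2  2  2  2
 8  0  0  1  1  1  2  2  2  2  2  2
 8  0  0  1  1  1  2  2  2  2  2  2
 4  0  1  1  1  1  2  2  2  3  3  3
 4  0  1  1  1  1  2  2  2  3  4  4
 8  0  1  1  1  1  2  2  2  3  4  4
 3  0  1  1  1  2  2  2  2  3  4  4
dp[11][10] = 4. One LCS (by backtracking along matches): 3, 5, 4, 4.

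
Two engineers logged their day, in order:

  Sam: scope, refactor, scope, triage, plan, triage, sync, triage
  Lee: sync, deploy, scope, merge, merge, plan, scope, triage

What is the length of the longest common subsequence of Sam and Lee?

3

Match scope (Sam #1, Lee #3); then scope (Sam #3, Lee #7); then triage (Sam #8, Lee #8) — 3 tasks in the same relative order in both. Since dp[8][8] = 3, nothing longer is possible.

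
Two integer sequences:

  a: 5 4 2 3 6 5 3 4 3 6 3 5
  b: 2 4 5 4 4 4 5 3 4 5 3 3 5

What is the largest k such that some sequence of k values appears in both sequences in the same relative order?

8

Match 5 at a[1]=b[3] → 4 at a[2]=b[6] → 5 at a[6]=b[7] → 3 at a[7]=b[8] → 4 at a[8]=b[9] → 3 at a[9]=b[11] → 3 at a[11]=b[12] → 5 at a[12]=b[13] — 8 values in the same relative order in both. dp[12][13] = 8 confirms this is the maximum.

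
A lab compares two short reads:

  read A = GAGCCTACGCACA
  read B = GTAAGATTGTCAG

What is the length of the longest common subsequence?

One common subsequence of length 7: G (read A #1, read B #1), A (read A #2, read B #4), G (read A #3, read B #5), T (read A #6, read B #8), G (read A #9, read B #9), C (read A #10, read B #11), A (read A #11, read B #12), and the DP table's final entry dp[13][13] is also 7, so no common subsequence is longer.

7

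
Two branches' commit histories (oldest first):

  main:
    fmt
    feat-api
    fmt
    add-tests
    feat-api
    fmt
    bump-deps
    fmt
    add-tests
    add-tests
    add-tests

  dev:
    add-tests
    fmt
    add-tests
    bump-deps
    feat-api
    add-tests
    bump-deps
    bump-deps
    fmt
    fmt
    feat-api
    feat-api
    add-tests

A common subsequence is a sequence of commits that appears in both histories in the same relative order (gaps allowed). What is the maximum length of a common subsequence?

Match fmt (main #1, dev #2) → feat-api (main #2, dev #5) → add-tests (main #4, dev #6) → fmt (main #6, dev #9) → fmt (main #8, dev #10) → add-tests (main #11, dev #13) — 6 commits in the same relative order in both, and the DP table's final entry dp[11][13] is also 6, so no common subsequence is longer.

6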